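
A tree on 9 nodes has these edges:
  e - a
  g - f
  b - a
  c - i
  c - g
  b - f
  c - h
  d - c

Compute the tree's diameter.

A longest path is e-a-b-f-g-c-i, with 6 edges.

6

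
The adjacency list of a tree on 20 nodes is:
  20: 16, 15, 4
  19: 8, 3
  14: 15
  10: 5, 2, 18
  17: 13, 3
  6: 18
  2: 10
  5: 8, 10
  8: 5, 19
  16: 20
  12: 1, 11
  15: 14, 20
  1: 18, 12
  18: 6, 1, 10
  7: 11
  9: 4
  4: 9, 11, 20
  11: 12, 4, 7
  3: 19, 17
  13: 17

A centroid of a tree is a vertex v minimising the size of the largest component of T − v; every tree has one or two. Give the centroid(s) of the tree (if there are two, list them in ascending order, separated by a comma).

1, 18

Delete 1: the remaining components have sizes 10, 9. Max 10 ≤ 10, so 1 is a centroid.
18 is adjacent to 1 and is also a centroid (the largest component after removing it is likewise 10).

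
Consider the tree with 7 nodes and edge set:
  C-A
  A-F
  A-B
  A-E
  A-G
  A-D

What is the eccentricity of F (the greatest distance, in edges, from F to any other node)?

A farthest node from F is C (E, G, D, B also at distance 2).
The path F – A – C has 2 edges.

2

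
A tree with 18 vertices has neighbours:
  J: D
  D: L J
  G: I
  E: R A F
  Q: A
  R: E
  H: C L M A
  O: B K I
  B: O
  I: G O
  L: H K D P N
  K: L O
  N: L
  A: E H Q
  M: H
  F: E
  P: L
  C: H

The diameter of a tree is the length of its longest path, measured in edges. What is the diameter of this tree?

8

BFS from R reaches G last, at distance 8; BFS from G confirms no node is farther.
Path: R-E-A-H-L-K-O-I-G.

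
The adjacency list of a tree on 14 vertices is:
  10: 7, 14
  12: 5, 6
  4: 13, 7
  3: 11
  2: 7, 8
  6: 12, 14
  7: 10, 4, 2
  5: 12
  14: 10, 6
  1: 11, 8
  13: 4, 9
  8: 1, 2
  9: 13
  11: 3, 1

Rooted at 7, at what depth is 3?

5

Climbing from 3 to the root: 3–11–1–8–2–7. That's 5 steps.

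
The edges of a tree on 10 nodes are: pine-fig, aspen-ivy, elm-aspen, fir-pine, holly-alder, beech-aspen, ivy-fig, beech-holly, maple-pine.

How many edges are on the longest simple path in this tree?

7

Starting from alder, a farthest node is maple at distance 7.
One longest path: alder-holly-beech-aspen-ivy-fig-pine-maple.
So the diameter is 7.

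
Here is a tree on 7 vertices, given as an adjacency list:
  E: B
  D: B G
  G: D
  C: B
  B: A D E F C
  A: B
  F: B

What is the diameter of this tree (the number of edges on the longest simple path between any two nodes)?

3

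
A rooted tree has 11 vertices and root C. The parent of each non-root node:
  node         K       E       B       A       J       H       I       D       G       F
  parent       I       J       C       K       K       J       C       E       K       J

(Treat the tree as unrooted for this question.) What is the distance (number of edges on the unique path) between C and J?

3

C–I–K–J: 3 edges.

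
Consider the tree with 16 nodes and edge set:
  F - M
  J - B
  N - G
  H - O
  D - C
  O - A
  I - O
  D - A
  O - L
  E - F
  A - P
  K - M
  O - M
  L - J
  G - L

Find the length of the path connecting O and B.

3

O–L–J–B: 3 edges.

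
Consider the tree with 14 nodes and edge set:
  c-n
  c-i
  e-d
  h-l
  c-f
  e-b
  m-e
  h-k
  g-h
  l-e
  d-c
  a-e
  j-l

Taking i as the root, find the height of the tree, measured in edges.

6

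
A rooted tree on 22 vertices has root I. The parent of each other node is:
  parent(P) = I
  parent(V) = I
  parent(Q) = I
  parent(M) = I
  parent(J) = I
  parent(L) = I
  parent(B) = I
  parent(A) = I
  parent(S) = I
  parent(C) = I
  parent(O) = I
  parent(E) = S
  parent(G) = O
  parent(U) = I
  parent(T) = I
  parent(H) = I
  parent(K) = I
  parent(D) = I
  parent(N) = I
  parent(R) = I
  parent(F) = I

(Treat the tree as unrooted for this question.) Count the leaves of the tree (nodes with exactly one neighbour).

19

Degree-1 nodes: A, B, C, D, E, F, G, H, J, K, L, M, N, P, Q, R, T, U, V — 19 of them.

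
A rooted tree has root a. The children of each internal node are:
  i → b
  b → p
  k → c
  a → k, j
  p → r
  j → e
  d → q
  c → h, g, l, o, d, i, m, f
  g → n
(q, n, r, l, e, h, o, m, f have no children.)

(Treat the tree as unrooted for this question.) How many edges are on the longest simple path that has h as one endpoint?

5

The node farthest from h is e (r also at distance 5), via h–c–k–a–j–e — 5 edges.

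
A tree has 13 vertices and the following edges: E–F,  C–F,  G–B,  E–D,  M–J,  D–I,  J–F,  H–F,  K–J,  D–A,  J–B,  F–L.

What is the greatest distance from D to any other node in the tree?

5

The node farthest from D is G, via D-E-F-J-B-G — 5 edges.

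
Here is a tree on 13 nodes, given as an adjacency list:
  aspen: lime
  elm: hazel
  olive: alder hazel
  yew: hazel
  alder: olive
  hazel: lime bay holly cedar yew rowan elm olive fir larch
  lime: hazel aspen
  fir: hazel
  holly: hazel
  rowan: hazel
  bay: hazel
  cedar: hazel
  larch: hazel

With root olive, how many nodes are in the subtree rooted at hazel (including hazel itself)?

The subtree rooted at hazel contains: hazel, bay, fir, holly, lime, yew, larch, elm, rowan, cedar, aspen — 11 nodes.

11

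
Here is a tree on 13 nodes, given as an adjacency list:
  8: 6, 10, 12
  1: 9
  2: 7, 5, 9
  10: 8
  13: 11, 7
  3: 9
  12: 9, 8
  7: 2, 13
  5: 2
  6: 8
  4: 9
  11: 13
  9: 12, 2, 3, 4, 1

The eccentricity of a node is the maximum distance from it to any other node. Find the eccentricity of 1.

5

A farthest node from 1 is 11.
The path 1-9-2-7-13-11 has 5 edges.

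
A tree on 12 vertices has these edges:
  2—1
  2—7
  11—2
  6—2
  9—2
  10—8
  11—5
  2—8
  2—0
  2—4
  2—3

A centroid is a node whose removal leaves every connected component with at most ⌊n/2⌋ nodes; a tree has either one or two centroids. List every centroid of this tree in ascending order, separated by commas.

2

Removing 2 splits the tree into components of sizes 2, 2, 1, 1, 1, 1, 1, 1, 1; the largest is 2 ≤ ⌊12/2⌋ = 6.
No neighbour of 2 does as well, so 2 is the unique centroid.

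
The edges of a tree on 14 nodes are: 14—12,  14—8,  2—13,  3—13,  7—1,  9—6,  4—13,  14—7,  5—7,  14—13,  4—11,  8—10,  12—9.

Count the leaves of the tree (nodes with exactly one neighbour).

Exactly 7 nodes have a single neighbour: 1, 2, 3, 5, 6, 10, 11.

7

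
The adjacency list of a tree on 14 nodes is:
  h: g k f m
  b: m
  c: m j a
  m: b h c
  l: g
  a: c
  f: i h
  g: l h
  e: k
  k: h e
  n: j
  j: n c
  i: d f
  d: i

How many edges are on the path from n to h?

4

The path is n–j–c–m–h, which has 4 edges.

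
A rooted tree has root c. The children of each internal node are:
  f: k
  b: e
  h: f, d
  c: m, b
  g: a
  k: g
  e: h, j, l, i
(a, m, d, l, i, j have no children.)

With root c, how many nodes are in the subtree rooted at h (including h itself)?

The subtree rooted at h contains: h, f, d, k, g, a — 6 nodes.

6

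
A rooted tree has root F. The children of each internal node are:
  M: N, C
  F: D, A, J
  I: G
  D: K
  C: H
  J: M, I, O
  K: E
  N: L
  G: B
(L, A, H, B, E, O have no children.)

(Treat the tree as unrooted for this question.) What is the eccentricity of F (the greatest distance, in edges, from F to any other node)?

4

Distances from F peak at 4, attained at H (B, L also at distance 4).
F–J–M–C–H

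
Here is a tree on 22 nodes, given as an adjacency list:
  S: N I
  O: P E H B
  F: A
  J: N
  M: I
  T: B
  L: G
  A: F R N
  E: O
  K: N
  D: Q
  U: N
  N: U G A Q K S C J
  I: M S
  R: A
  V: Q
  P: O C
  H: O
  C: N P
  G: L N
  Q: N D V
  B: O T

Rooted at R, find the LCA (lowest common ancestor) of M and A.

A

Ancestors of M (toward the root): M, I, S, N, A, R.
Ancestors of A: A, R.
The deepest node appearing in both lists is A.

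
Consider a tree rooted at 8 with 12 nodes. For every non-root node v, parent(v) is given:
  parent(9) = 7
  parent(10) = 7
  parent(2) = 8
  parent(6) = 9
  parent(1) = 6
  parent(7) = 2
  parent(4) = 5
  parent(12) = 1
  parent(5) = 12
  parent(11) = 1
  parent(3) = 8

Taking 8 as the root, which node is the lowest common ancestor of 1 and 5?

Ancestors of 1 (toward the root): 1, 6, 9, 7, 2, 8.
Ancestors of 5: 5, 12, 1, 6, 9, 7, 2, 8.
The deepest node appearing in both lists is 1.

1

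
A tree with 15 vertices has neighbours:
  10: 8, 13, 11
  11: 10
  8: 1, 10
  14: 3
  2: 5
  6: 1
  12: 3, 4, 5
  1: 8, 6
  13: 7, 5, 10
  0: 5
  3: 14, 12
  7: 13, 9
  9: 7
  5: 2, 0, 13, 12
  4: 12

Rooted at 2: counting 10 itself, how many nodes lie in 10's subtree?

10's subtree: {10, 8, 11, 1, 6}, size 5.

5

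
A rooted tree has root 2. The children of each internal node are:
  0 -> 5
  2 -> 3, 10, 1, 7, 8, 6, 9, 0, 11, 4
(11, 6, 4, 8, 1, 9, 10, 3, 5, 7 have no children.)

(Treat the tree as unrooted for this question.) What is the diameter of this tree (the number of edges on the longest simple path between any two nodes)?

Starting from 5, a farthest node is 11 at distance 3.
One longest path: 5 - 0 - 2 - 11.
So the diameter is 3.

3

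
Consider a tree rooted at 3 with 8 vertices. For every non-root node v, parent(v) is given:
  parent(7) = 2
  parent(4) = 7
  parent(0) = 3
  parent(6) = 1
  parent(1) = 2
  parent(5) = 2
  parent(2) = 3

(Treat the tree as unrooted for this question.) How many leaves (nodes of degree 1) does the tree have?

Degree-1 nodes: 0, 4, 5, 6 — 4 of them.

4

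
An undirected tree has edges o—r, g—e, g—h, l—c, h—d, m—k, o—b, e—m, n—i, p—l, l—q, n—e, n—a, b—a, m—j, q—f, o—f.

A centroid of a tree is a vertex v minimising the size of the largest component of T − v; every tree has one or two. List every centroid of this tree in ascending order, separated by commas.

Removing n splits the tree into components of sizes 9, 7, 1; the largest is 9 ≤ ⌊18/2⌋ = 9.
a is adjacent to n and is also a centroid (the largest component after removing it is likewise 9).

a, n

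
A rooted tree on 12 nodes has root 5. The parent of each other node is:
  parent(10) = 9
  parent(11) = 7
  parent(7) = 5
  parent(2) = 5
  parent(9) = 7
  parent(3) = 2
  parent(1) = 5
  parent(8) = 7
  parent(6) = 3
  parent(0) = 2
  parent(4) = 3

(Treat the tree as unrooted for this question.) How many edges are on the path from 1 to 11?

3

Walking from 1: 1 – 5 – 7 – 11. Length 3.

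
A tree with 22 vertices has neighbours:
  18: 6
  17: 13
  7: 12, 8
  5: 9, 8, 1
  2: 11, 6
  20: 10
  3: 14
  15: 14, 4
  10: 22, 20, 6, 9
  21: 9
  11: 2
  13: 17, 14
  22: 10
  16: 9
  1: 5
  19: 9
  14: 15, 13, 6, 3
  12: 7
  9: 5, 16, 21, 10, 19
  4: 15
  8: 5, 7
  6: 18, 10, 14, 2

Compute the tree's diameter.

Starting from 12, a farthest node is 4 at distance 9.
One longest path: 12 – 7 – 8 – 5 – 9 – 10 – 6 – 14 – 15 – 4.
So the diameter is 9.

9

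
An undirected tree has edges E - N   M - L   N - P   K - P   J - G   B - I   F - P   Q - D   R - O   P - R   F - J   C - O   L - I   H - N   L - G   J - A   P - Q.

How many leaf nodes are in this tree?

Degree-1 nodes: A, B, C, D, E, H, K, M — 8 of them.

8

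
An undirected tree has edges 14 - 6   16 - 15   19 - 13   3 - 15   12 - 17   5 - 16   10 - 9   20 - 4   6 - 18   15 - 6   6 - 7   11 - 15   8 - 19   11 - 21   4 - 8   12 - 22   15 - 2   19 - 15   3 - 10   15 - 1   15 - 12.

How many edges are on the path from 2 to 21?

Walking from 2: 2–15–11–21. Length 3.

3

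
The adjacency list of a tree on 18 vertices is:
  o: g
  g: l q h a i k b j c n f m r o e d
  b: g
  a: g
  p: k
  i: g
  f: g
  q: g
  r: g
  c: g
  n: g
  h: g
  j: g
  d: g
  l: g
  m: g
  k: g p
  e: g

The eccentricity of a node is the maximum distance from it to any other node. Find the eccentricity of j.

3

Distances from j peak at 3, attained at p.
j-g-k-p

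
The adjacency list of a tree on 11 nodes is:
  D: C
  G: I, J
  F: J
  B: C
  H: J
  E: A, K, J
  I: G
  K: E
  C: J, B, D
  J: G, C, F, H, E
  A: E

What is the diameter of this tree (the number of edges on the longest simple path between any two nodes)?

4

Starting from I, a farthest node is B at distance 4.
One longest path: I – G – J – C – B.
So the diameter is 4.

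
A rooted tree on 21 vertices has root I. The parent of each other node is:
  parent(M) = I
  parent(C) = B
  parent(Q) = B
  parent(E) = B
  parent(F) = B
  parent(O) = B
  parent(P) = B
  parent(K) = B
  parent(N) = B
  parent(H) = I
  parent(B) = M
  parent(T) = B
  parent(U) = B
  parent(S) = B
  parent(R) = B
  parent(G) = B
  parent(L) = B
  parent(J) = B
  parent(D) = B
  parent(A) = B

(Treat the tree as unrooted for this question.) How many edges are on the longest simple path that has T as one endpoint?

The node farthest from T is H, via T – B – M – I – H — 4 edges.

4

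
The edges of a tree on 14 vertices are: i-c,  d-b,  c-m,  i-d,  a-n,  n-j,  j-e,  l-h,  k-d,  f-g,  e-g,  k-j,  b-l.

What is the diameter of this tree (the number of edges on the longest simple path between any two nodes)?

8

BFS from m reaches f last, at distance 8; BFS from f confirms no node is farther.
Path: m - c - i - d - k - j - e - g - f.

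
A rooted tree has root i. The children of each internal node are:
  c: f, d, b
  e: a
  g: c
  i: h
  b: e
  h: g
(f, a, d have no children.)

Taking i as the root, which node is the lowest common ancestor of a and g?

a's ancestor chain is a, e, b, c, g, h, i and g's is g, h, i; they first meet at g.

g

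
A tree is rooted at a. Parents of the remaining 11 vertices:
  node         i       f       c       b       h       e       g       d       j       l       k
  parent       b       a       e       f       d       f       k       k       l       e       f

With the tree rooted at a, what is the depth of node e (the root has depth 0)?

2

a–f–e — 2 edges.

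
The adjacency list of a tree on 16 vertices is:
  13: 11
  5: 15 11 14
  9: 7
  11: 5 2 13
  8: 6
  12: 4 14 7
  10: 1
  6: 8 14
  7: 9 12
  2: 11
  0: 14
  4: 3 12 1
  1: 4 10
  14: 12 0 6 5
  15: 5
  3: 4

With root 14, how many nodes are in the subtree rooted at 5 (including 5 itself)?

5

Descendants of 5 (including itself): 5, 11, 15, 2, 13. That's 5.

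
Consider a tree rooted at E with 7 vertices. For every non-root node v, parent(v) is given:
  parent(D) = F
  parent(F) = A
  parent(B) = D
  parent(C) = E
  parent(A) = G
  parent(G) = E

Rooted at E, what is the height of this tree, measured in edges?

5

A deepest node is B, reached by E–G–A–F–D–B.
That path has 5 edges, so the height is 5.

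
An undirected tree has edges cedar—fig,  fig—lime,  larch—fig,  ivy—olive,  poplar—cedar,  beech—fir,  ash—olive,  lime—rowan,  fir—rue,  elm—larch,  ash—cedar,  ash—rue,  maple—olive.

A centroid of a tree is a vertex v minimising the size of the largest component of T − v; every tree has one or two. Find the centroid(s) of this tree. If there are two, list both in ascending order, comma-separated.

Delete cedar: the remaining components have sizes 7, 5, 1. Max 7 ≤ 7, so cedar is a centroid.
Its neighbour ash also leaves a largest component of size 7, so both are centroids.

ash, cedar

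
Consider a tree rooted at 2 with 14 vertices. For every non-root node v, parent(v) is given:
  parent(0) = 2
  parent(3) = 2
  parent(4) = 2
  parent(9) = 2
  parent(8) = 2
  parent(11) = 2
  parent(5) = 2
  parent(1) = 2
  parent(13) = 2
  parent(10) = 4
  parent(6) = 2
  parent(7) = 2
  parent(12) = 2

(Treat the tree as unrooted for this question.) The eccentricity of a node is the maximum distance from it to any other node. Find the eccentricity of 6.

3

Distances from 6 peak at 3, attained at 10.
6-2-4-10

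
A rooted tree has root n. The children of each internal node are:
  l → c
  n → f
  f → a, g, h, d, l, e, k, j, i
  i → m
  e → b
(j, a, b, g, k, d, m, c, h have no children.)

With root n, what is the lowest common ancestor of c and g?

f

Ancestors of c (toward the root): c, l, f, n.
Ancestors of g: g, f, n.
The deepest node appearing in both lists is f.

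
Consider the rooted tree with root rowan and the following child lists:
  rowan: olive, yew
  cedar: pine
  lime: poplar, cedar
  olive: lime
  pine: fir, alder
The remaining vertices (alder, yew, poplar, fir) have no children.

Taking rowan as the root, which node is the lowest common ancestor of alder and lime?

lime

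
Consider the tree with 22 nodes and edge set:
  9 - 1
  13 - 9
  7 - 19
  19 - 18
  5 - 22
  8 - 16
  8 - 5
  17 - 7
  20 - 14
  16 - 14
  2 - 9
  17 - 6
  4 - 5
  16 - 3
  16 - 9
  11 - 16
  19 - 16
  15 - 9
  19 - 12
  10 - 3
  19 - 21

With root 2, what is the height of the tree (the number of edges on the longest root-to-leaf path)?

A deepest node is 6, reached by 2 – 9 – 16 – 19 – 7 – 17 – 6.
That path has 6 edges, so the height is 6.

6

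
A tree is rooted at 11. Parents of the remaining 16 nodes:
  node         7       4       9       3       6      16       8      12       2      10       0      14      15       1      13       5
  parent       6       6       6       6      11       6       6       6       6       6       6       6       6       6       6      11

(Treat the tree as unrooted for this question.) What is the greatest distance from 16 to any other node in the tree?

Distances from 16 peak at 3, attained at 5.
16 – 6 – 11 – 5

3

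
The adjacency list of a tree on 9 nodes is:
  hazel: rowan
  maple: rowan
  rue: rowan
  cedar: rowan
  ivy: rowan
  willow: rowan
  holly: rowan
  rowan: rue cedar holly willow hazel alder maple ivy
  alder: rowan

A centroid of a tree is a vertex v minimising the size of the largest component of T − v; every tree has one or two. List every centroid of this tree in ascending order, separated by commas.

Removing rowan splits the tree into components of sizes 1, 1, 1, 1, 1, 1, 1, 1; the largest is 1 ≤ ⌊9/2⌋ = 4.
Every other node leaves some component of size > 4, so the centroid is unique.

rowan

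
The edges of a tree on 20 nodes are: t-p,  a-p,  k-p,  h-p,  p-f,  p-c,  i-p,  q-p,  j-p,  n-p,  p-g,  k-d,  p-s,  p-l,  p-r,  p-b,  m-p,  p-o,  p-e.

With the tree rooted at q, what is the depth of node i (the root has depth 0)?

Path from q to i: q – p – i, which has 2 edges.

2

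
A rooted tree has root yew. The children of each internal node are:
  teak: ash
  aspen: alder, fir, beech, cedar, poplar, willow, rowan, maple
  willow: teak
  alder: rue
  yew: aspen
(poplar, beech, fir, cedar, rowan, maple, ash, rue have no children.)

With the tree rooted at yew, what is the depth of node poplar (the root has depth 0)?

Climbing from poplar to the root: poplar – aspen – yew. That's 2 steps.

2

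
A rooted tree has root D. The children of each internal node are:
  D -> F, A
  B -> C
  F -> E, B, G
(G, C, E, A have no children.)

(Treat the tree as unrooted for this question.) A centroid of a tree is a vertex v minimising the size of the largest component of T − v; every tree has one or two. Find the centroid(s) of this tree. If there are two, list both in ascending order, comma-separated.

F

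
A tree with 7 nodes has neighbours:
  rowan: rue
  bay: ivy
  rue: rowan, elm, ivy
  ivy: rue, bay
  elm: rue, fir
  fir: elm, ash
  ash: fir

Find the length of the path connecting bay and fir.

bay - ivy - rue - elm - fir: 4 edges.

4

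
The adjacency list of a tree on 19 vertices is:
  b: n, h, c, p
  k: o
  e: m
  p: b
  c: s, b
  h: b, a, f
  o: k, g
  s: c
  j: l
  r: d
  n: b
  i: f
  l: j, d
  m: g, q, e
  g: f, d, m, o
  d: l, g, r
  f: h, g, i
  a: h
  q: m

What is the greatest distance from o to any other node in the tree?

6

The node farthest from o is s, via o–g–f–h–b–c–s — 6 edges.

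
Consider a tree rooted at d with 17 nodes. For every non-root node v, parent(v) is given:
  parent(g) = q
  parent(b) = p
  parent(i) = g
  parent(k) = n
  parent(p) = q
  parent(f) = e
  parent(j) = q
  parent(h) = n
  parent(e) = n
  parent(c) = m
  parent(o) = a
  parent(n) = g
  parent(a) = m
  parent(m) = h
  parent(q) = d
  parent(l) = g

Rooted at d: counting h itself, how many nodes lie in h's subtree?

5

Descendants of h (including itself): h, m, c, a, o. That's 5.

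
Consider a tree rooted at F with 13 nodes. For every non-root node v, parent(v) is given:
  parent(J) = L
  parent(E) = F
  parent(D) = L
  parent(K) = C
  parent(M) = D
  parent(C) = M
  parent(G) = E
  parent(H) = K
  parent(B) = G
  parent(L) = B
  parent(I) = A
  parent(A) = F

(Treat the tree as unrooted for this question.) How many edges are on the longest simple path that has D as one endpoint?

7

A farthest node from D is I.
The path D-L-B-G-E-F-A-I has 7 edges.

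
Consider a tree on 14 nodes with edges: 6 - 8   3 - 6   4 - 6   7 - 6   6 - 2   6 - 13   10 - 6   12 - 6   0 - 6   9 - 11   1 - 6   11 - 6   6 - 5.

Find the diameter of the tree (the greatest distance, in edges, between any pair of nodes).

BFS from 9 reaches 7 last, at distance 3; BFS from 7 confirms no node is farther.
Path: 9 - 11 - 6 - 7.

3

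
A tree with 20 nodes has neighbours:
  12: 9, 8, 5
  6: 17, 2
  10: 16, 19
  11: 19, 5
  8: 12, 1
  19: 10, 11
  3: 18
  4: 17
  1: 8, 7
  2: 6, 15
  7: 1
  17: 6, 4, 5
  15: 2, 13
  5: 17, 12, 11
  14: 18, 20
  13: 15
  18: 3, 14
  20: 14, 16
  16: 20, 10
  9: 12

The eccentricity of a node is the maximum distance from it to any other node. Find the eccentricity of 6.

A farthest node from 6 is 3.
The path 6-17-5-11-19-10-16-20-14-18-3 has 10 edges.

10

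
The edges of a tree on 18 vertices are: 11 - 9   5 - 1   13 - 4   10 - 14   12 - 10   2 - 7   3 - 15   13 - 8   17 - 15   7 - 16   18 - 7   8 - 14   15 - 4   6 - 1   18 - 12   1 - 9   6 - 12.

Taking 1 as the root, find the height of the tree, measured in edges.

A deepest node is 17, reached by 1 → 6 → 12 → 10 → 14 → 8 → 13 → 4 → 15 → 17.
That path has 9 edges, so the height is 9.

9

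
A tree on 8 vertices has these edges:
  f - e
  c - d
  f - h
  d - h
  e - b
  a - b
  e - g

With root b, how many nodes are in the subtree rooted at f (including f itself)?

f's subtree: {f, h, d, c}, size 4.

4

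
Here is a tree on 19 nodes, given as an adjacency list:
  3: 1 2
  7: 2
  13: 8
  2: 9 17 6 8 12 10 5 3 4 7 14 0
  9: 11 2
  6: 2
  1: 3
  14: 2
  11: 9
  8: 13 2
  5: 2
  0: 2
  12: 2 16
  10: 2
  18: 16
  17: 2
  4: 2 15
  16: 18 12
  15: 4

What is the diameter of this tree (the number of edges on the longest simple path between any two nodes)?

5

Starting from 18, a farthest node is 13 at distance 5.
One longest path: 18 – 16 – 12 – 2 – 8 – 13.
So the diameter is 5.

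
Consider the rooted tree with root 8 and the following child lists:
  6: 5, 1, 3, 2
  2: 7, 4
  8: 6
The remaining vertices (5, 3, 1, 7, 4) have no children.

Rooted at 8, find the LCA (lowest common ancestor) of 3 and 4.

3's ancestor chain is 3, 6, 8 and 4's is 4, 2, 6, 8; they first meet at 6.

6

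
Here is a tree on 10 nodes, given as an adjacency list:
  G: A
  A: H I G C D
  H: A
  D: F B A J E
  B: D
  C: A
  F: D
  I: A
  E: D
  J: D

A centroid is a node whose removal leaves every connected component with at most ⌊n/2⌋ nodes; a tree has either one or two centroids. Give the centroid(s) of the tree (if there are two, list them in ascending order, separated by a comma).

A, D

Removing A splits the tree into components of sizes 5, 1, 1, 1, 1; the largest is 5 ≤ ⌊10/2⌋ = 5.
D is adjacent to A and is also a centroid (the largest component after removing it is likewise 5).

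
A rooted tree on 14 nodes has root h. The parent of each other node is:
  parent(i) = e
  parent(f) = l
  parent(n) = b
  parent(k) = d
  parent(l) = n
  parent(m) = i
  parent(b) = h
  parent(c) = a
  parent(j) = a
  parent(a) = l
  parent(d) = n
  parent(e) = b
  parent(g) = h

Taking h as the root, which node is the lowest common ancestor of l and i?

Ancestors of l (toward the root): l, n, b, h.
Ancestors of i: i, e, b, h.
The deepest node appearing in both lists is b.

b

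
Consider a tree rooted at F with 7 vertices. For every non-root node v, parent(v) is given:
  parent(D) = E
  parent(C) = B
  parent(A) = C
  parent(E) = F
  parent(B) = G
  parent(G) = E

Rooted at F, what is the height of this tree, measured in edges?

5

A sits deepest: F–E–G–B–C–A — 5 edges from the root.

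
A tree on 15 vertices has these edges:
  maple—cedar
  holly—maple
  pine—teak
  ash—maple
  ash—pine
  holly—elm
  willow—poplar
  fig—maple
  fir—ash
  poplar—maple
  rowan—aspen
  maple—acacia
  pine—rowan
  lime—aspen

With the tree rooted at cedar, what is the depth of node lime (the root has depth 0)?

6

Path from cedar to lime: cedar – maple – ash – pine – rowan – aspen – lime, which has 6 edges.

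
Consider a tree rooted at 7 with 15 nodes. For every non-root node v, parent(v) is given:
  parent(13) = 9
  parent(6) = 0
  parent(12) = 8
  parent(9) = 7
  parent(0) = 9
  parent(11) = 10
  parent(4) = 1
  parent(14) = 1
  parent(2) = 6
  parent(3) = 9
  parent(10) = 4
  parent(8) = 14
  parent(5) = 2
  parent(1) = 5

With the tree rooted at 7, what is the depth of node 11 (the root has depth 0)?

9

Path from 7 to 11: 7 – 9 – 0 – 6 – 2 – 5 – 1 – 4 – 10 – 11, which has 9 edges.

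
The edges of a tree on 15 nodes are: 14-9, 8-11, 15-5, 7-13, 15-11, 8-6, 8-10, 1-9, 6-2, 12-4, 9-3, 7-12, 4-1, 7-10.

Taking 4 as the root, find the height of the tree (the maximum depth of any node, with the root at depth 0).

A deepest node is 5, reached by 4 → 12 → 7 → 10 → 8 → 11 → 15 → 5.
That path has 7 edges, so the height is 7.

7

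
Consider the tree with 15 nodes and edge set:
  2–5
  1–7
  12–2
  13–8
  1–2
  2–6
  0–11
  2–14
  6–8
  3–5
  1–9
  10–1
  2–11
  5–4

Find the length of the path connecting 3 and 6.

3

The path is 3 - 5 - 2 - 6, which has 3 edges.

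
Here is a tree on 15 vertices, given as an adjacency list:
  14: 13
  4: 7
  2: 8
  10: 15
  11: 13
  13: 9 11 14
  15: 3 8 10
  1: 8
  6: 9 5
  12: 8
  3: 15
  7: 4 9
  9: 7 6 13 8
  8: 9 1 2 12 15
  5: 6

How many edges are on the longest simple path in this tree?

A longest path is 3–15–8–9–13–11, with 5 edges.

5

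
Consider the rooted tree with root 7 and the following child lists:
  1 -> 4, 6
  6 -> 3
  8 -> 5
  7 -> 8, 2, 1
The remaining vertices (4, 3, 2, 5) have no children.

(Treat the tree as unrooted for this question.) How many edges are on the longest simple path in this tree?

Starting from 5, a farthest node is 3 at distance 5.
One longest path: 5 - 8 - 7 - 1 - 6 - 3.
So the diameter is 5.

5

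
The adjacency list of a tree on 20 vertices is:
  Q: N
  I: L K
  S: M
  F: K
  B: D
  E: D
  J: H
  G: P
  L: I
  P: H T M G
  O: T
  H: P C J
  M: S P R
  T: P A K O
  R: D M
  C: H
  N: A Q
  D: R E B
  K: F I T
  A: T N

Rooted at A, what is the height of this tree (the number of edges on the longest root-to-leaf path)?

The longest root-to-leaf path is A – T – P – M – R – D – B (6 edges).

6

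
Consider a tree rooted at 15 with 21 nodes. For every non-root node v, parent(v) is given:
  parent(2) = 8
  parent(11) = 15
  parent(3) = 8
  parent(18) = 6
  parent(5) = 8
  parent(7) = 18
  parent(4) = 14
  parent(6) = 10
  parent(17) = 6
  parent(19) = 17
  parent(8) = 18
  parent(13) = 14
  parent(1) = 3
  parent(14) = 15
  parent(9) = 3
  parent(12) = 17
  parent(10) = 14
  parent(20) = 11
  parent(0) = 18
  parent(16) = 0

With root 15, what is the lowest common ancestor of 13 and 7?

14

Path 13→root: 13 14 15; path 7→root: 7 18 6 10 14 15.
First common node: 14.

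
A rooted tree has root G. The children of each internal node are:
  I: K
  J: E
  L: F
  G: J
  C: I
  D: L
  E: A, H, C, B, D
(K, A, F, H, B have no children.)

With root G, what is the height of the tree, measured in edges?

5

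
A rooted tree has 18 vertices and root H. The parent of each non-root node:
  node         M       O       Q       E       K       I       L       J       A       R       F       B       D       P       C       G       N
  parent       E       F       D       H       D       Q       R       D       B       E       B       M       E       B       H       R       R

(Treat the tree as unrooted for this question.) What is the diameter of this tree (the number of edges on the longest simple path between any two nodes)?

7

A longest path is O - F - B - M - E - D - Q - I, with 7 edges.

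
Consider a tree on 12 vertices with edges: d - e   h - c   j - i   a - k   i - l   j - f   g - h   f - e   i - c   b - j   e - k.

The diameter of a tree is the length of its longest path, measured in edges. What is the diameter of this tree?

A longest path is a - k - e - f - j - i - c - h - g, with 8 edges.

8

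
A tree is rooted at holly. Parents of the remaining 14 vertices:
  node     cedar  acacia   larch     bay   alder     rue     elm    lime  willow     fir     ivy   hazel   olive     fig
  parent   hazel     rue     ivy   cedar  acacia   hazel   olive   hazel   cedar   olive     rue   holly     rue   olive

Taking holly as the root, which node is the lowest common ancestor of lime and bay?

Ancestors of lime (toward the root): lime, hazel, holly.
Ancestors of bay: bay, cedar, hazel, holly.
The deepest node appearing in both lists is hazel.

hazel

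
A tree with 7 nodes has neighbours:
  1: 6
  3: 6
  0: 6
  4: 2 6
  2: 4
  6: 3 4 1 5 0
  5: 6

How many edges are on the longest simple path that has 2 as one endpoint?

The node farthest from 2 is 3 (1, 5, 0 also at distance 3), via 2-4-6-3 — 3 edges.

3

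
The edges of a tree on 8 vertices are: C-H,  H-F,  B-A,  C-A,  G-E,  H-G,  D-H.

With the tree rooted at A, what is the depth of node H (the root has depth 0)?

2

A – C – H — 2 edges.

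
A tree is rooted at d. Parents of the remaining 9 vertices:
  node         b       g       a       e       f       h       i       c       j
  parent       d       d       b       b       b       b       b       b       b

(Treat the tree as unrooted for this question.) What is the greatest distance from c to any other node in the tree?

A farthest node from c is g.
The path c–b–d–g has 3 edges.

3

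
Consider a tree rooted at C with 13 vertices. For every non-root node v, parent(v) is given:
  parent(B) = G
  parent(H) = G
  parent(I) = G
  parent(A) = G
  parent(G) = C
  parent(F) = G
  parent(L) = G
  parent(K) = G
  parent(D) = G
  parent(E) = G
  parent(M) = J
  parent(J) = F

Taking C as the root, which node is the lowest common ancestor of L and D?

G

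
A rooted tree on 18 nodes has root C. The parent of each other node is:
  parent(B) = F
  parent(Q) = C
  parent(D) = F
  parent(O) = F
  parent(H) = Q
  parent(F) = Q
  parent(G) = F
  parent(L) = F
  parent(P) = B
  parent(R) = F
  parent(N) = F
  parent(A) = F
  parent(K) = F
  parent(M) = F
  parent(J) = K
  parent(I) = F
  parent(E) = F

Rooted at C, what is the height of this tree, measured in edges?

4

J sits deepest: C-Q-F-K-J — 4 edges from the root.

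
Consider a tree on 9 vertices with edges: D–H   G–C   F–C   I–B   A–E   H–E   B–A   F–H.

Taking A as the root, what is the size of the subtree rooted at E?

E's subtree: {E, H, D, F, C, G}, size 6.

6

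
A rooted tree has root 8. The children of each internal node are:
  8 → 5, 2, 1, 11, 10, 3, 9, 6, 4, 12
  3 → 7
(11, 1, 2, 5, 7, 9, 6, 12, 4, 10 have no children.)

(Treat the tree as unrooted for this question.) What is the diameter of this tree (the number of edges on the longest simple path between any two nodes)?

3

A longest path is 7 - 3 - 8 - 9, with 3 edges.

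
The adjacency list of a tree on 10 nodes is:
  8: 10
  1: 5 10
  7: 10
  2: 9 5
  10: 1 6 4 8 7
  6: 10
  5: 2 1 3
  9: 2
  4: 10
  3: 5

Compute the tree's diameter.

BFS from 9 reaches 4 last, at distance 5; BFS from 4 confirms no node is farther.
Path: 9 - 2 - 5 - 1 - 10 - 4.

5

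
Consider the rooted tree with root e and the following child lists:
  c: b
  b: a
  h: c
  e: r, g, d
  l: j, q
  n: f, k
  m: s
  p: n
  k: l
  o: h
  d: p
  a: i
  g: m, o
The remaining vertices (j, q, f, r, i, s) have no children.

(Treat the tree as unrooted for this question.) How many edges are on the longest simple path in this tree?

A longest path is q - l - k - n - p - d - e - g - o - h - c - b - a - i, with 13 edges.

13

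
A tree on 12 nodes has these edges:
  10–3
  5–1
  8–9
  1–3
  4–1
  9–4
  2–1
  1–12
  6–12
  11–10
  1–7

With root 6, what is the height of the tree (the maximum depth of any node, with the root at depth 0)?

The longest root-to-leaf path is 6 – 12 – 1 – 4 – 9 – 8 (5 edges).

5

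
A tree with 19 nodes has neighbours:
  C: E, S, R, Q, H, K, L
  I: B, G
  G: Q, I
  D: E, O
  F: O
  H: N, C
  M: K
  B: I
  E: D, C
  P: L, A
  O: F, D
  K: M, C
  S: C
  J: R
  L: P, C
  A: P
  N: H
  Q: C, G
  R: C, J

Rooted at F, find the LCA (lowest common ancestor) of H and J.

Path H→root: H C E D O F; path J→root: J R C E D O F.
First common node: C.

C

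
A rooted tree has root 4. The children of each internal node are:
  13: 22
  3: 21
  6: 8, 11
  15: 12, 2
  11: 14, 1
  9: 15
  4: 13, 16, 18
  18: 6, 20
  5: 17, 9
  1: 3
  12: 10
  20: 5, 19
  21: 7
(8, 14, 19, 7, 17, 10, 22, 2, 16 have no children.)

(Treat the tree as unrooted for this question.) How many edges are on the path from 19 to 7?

19 - 20 - 18 - 6 - 11 - 1 - 3 - 21 - 7: 8 edges.

8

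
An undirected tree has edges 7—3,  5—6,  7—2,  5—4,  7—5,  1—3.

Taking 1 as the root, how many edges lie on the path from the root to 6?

Path from 1 to 6: 1 – 3 – 7 – 5 – 6, which has 4 edges.

4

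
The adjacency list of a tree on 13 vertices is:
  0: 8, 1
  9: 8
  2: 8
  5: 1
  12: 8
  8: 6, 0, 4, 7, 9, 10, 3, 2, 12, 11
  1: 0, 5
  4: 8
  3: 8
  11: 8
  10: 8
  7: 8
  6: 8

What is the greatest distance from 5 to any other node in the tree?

Distances from 5 peak at 4, attained at 9 (10, 7, 2, 3, 6, 4, 12, 11 also at distance 4).
5-1-0-8-9

4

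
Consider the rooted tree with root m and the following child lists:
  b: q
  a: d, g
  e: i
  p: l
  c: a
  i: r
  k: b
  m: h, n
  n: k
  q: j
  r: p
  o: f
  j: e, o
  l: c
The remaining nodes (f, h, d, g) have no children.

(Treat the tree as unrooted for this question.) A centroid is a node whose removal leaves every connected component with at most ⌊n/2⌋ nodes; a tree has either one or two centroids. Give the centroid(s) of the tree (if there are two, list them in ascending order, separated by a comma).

e, j

Delete e: the remaining components have sizes 9, 8. Max 9 ≤ 9, so e is a centroid.
Its neighbour j also leaves a largest component of size 9, so both are centroids.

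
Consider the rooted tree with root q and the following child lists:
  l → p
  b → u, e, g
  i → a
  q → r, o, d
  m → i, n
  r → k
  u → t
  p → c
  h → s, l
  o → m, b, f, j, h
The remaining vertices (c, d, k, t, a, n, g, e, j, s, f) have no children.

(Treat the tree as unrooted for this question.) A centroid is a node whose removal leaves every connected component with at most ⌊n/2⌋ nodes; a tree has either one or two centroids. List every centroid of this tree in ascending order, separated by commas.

o

Removing o splits the tree into components of sizes 5, 5, 4, 4, 1, 1; the largest is 5 ≤ ⌊21/2⌋ = 10.
No neighbour of o does as well, so o is the unique centroid.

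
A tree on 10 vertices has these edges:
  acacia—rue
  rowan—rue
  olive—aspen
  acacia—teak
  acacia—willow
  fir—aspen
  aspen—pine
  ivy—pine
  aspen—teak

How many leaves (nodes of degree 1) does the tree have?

Degree-1 nodes: fir, ivy, olive, rowan, willow — 5 of them.

5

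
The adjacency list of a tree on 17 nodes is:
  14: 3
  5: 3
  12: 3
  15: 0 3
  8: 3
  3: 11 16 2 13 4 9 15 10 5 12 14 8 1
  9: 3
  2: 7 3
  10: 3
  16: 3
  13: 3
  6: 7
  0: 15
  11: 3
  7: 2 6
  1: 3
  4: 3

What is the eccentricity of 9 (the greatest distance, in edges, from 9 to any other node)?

4

The node farthest from 9 is 6, via 9–3–2–7–6 — 4 edges.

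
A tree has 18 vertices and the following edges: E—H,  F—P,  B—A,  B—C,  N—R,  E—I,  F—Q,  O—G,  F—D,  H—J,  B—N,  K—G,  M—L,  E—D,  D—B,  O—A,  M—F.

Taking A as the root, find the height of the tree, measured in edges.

5

A deepest node is J, reached by A → B → D → E → H → J.
That path has 5 edges, so the height is 5.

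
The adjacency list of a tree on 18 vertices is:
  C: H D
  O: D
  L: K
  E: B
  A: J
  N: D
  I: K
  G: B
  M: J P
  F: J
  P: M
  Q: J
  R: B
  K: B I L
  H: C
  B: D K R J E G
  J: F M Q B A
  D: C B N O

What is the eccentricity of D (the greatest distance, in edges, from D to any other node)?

4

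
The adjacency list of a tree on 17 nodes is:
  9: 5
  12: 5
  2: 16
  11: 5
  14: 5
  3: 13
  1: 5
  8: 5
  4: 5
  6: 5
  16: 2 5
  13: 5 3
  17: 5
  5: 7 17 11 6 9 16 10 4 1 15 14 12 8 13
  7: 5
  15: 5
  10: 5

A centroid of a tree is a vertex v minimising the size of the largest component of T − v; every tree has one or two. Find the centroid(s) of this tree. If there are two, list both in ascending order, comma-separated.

Removing 5 splits the tree into components of sizes 2, 2, 1, 1, 1, 1, 1, 1, 1, 1, 1, 1, 1, 1; the largest is 2 ≤ ⌊17/2⌋ = 8.
No neighbour of 5 does as well, so 5 is the unique centroid.

5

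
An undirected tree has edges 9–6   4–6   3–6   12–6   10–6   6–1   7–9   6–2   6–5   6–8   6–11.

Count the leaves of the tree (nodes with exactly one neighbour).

10

The leaves are 1, 2, 3, 4, 5, 7, 8, 10, 11, 12.
That is 10 leaves.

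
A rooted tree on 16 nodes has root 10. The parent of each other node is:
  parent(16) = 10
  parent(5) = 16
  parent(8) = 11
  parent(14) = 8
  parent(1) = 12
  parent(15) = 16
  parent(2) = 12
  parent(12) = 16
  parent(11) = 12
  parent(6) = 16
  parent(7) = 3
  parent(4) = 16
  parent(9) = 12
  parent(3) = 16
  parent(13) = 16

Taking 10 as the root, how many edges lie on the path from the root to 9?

Climbing from 9 to the root: 9 → 12 → 16 → 10. That's 3 steps.

3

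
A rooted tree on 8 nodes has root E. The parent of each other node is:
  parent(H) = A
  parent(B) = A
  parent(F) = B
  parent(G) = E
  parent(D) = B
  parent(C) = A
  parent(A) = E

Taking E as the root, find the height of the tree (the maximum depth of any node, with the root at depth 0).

3

F sits deepest: E-A-B-F — 3 edges from the root.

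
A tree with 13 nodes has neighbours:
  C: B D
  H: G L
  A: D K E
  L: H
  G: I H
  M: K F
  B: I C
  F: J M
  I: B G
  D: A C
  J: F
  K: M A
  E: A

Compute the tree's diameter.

11

Starting from L, a farthest node is J at distance 11.
One longest path: L-H-G-I-B-C-D-A-K-M-F-J.
So the diameter is 11.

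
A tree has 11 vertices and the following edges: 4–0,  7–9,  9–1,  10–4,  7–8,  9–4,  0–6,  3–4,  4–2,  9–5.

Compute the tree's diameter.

BFS from 6 reaches 8 last, at distance 5; BFS from 8 confirms no node is farther.
Path: 6 – 0 – 4 – 9 – 7 – 8.

5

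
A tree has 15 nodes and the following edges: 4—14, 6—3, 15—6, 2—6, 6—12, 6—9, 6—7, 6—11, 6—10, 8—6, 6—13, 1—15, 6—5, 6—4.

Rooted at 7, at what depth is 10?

2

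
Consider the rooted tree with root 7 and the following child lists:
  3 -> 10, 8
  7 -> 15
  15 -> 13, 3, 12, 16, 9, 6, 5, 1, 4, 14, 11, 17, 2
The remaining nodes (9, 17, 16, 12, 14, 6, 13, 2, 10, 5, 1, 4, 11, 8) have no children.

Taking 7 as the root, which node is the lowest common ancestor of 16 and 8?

16's ancestor chain is 16, 15, 7 and 8's is 8, 3, 15, 7; they first meet at 15.

15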